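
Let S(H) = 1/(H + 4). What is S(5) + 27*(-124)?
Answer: -30131/9 ≈ -3347.9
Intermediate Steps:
S(H) = 1/(4 + H)
S(5) + 27*(-124) = 1/(4 + 5) + 27*(-124) = 1/9 - 3348 = ⅑ - 3348 = -30131/9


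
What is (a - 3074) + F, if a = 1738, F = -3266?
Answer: -4602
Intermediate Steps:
(a - 3074) + F = (1738 - 3074) - 3266 = -1336 - 3266 = -4602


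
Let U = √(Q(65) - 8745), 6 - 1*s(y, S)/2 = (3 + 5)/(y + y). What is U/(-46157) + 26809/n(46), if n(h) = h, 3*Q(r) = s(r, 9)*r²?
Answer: 26809/46 - √71835/138471 ≈ 582.80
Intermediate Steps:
s(y, S) = 12 - 8/y (s(y, S) = 12 - 2*(3 + 5)/(y + y) = 12 - 16/(2*y) = 12 - 16*1/(2*y) = 12 - 8/y)
Q(r) = r²*(12 - 8/r)/3 (Q(r) = ((12 - 8/r)*r²)/3 = (r²*(12 - 8/r))/3 = r²*(12 - 8/r)/3)
U = √71835/3 (U = √((4/3)*65*(-2 + 3*65) - 8745) = √((4/3)*65*(-2 + 195) - 8745) = √((4/3)*65*193 - 8745) = √(50180/3 - 8745) = √(23945/3) = √71835/3 ≈ 89.340)
U/(-46157) + 26809/n(46) = (√71835/3)/(-46157) + 26809/46 = (√71835/3)*(-1/46157) + 26809*(1/46) = -√71835/138471 + 26809/46 = 26809/46 - √71835/138471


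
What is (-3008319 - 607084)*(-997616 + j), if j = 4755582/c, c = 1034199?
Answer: 414457231976552534/114911 ≈ 3.6068e+12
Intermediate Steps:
j = 528398/114911 (j = 4755582/1034199 = 4755582*(1/1034199) = 528398/114911 ≈ 4.5983)
(-3008319 - 607084)*(-997616 + j) = (-3008319 - 607084)*(-997616 + 528398/114911) = -3615403*(-114636523778/114911) = 414457231976552534/114911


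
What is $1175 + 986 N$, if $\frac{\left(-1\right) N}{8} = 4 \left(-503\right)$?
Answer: $15871831$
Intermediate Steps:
$N = 16096$ ($N = - 8 \cdot 4 \left(-503\right) = \left(-8\right) \left(-2012\right) = 16096$)
$1175 + 986 N = 1175 + 986 \cdot 16096 = 1175 + 15870656 = 15871831$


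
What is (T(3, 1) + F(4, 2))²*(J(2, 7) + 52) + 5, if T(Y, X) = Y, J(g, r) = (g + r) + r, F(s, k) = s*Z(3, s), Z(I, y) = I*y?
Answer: 176873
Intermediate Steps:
F(s, k) = 3*s² (F(s, k) = s*(3*s) = 3*s²)
J(g, r) = g + 2*r
(T(3, 1) + F(4, 2))²*(J(2, 7) + 52) + 5 = (3 + 3*4²)²*((2 + 2*7) + 52) + 5 = (3 + 3*16)²*((2 + 14) + 52) + 5 = (3 + 48)²*(16 + 52) + 5 = 51²*68 + 5 = 2601*68 + 5 = 176868 + 5 = 176873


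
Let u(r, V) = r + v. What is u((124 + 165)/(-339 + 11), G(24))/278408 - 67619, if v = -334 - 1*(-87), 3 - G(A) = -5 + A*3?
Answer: -6174820022361/91317824 ≈ -67619.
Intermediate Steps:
G(A) = 8 - 3*A (G(A) = 3 - (-5 + A*3) = 3 - (-5 + 3*A) = 3 + (5 - 3*A) = 8 - 3*A)
v = -247 (v = -334 + 87 = -247)
u(r, V) = -247 + r (u(r, V) = r - 247 = -247 + r)
u((124 + 165)/(-339 + 11), G(24))/278408 - 67619 = (-247 + (124 + 165)/(-339 + 11))/278408 - 67619 = (-247 + 289/(-328))*(1/278408) - 67619 = (-247 + 289*(-1/328))*(1/278408) - 67619 = (-247 - 289/328)*(1/278408) - 67619 = -81305/328*1/278408 - 67619 = -81305/91317824 - 67619 = -6174820022361/91317824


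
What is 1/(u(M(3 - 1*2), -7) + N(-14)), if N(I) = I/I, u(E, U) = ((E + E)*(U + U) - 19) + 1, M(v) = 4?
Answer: -1/129 ≈ -0.0077519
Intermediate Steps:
u(E, U) = -18 + 4*E*U (u(E, U) = ((2*E)*(2*U) - 19) + 1 = (4*E*U - 19) + 1 = (-19 + 4*E*U) + 1 = -18 + 4*E*U)
N(I) = 1
1/(u(M(3 - 1*2), -7) + N(-14)) = 1/((-18 + 4*4*(-7)) + 1) = 1/((-18 - 112) + 1) = 1/(-130 + 1) = 1/(-129) = -1/129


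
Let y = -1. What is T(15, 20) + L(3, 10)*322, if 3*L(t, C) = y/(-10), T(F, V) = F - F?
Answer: 161/15 ≈ 10.733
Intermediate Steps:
T(F, V) = 0
L(t, C) = 1/30 (L(t, C) = (-1/(-10))/3 = (-1*(-⅒))/3 = (⅓)*(⅒) = 1/30)
T(15, 20) + L(3, 10)*322 = 0 + (1/30)*322 = 0 + 161/15 = 161/15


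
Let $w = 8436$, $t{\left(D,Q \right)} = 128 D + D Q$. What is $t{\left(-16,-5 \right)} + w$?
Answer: $6468$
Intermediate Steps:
$t{\left(-16,-5 \right)} + w = - 16 \left(128 - 5\right) + 8436 = \left(-16\right) 123 + 8436 = -1968 + 8436 = 6468$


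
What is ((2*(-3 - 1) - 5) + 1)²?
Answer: 144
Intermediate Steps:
((2*(-3 - 1) - 5) + 1)² = ((2*(-4) - 5) + 1)² = ((-8 - 5) + 1)² = (-13 + 1)² = (-12)² = 144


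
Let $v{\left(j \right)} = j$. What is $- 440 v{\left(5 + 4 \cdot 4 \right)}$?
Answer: $-9240$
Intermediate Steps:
$- 440 v{\left(5 + 4 \cdot 4 \right)} = - 440 \left(5 + 4 \cdot 4\right) = - 440 \left(5 + 16\right) = \left(-440\right) 21 = -9240$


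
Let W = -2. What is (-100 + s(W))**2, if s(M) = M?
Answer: 10404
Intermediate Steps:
(-100 + s(W))**2 = (-100 - 2)**2 = (-102)**2 = 10404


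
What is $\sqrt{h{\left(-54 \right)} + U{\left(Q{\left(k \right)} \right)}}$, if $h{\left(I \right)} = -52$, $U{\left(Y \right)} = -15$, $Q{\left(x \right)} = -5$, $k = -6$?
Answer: $i \sqrt{67} \approx 8.1853 i$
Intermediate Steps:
$\sqrt{h{\left(-54 \right)} + U{\left(Q{\left(k \right)} \right)}} = \sqrt{-52 - 15} = \sqrt{-67} = i \sqrt{67}$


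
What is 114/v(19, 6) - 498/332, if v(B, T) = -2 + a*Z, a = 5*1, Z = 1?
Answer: 73/2 ≈ 36.500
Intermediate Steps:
a = 5
v(B, T) = 3 (v(B, T) = -2 + 5*1 = -2 + 5 = 3)
114/v(19, 6) - 498/332 = 114/3 - 498/332 = 114*(⅓) - 498*1/332 = 38 - 3/2 = 73/2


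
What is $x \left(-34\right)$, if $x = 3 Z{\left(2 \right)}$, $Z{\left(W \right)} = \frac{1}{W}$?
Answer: $-51$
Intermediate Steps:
$x = \frac{3}{2} \approx 1.5$
$x \left(-34\right) = \frac{3}{2} \left(-34\right) = -51$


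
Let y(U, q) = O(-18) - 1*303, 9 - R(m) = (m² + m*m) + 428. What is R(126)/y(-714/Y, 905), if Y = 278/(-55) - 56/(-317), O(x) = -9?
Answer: 32171/312 ≈ 103.11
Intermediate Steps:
R(m) = -419 - 2*m² (R(m) = 9 - ((m² + m*m) + 428) = 9 - ((m² + m²) + 428) = 9 - (2*m² + 428) = 9 - (428 + 2*m²) = 9 + (-428 - 2*m²) = -419 - 2*m²)
Y = -85046/17435 (Y = 278*(-1/55) - 56*(-1/317) = -278/55 + 56/317 = -85046/17435 ≈ -4.8779)
y(U, q) = -312 (y(U, q) = -9 - 1*303 = -9 - 303 = -312)
R(126)/y(-714/Y, 905) = (-419 - 2*126²)/(-312) = (-419 - 2*15876)*(-1/312) = (-419 - 31752)*(-1/312) = -32171*(-1/312) = 32171/312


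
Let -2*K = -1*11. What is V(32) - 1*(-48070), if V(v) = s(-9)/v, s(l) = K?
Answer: 3076491/64 ≈ 48070.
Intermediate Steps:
K = 11/2 (K = -(-1)*11/2 = -½*(-11) = 11/2 ≈ 5.5000)
s(l) = 11/2
V(v) = 11/(2*v)
V(32) - 1*(-48070) = (11/2)/32 - 1*(-48070) = (11/2)*(1/32) + 48070 = 11/64 + 48070 = 3076491/64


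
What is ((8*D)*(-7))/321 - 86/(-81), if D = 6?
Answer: 130/8667 ≈ 0.014999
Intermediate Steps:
((8*D)*(-7))/321 - 86/(-81) = ((8*6)*(-7))/321 - 86/(-81) = (48*(-7))*(1/321) - 86*(-1/81) = -336*1/321 + 86/81 = -112/107 + 86/81 = 130/8667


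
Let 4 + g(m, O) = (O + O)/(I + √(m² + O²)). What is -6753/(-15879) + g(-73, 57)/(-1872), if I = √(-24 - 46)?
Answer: (-301701 + 2117522*√8578 + 2117522*I*√70)/(4954248*(√8578 + I*√70)) ≈ 0.42676 + 5.8916e-5*I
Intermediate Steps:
I = I*√70 (I = √(-70) = I*√70 ≈ 8.3666*I)
g(m, O) = -4 + 2*O/(√(O² + m²) + I*√70) (g(m, O) = -4 + (O + O)/(I*√70 + √(m² + O²)) = -4 + (2*O)/(I*√70 + √(O² + m²)) = -4 + (2*O)/(√(O² + m²) + I*√70) = -4 + 2*O/(√(O² + m²) + I*√70))
-6753/(-15879) + g(-73, 57)/(-1872) = -6753/(-15879) + (2*(57 - 2*√(57² + (-73)²) - 2*I*√70)/(√(57² + (-73)²) + I*√70))/(-1872) = -6753*(-1/15879) + (2*(57 - 2*√(3249 + 5329) - 2*I*√70)/(√(3249 + 5329) + I*√70))*(-1/1872) = 2251/5293 + (2*(57 - 2*√8578 - 2*I*√70)/(√8578 + I*√70))*(-1/1872) = 2251/5293 - (57 - 2*√8578 - 2*I*√70)/(936*(√8578 + I*√70))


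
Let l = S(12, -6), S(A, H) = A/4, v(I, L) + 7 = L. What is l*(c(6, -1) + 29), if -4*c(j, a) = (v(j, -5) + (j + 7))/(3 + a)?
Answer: 693/8 ≈ 86.625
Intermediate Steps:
v(I, L) = -7 + L
S(A, H) = A/4 (S(A, H) = A*(1/4) = A/4)
l = 3 (l = (1/4)*12 = 3)
c(j, a) = -(-5 + j)/(4*(3 + a)) (c(j, a) = -((-7 - 5) + (j + 7))/(4*(3 + a)) = -(-12 + (7 + j))/(4*(3 + a)) = -(-5 + j)/(4*(3 + a)))
l*(c(6, -1) + 29) = 3*((5 - 1*6)/(4*(3 - 1)) + 29) = 3*((1/4)*(5 - 6)/2 + 29) = 3*((1/4)*(1/2)*(-1) + 29) = 3*(-1/8 + 29) = 3*(231/8) = 693/8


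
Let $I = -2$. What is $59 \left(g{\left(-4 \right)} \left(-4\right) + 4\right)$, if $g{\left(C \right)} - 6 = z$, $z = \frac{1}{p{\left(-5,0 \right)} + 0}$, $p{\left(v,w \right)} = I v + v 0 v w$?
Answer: $- \frac{6018}{5} \approx -1203.6$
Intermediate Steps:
$p{\left(v,w \right)} = - 2 v$ ($p{\left(v,w \right)} = - 2 v + v 0 v w = - 2 v + 0 v w = - 2 v + 0 w = - 2 v + 0 = - 2 v$)
$z = \frac{1}{10}$ ($z = \frac{1}{\left(-2\right) \left(-5\right) + 0} = \frac{1}{10 + 0} = \frac{1}{10} \approx 0.1$)
$g{\left(C \right)} = \frac{61}{10}$ ($g{\left(C \right)} = 6 + \frac{1}{10} = \frac{61}{10}$)
$59 \left(g{\left(-4 \right)} \left(-4\right) + 4\right) = 59 \left(\frac{61}{10} \left(-4\right) + 4\right) = 59 \left(- \frac{122}{5} + 4\right) = 59 \left(- \frac{102}{5}\right) = - \frac{6018}{5}$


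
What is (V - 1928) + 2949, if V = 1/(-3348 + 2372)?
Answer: 996495/976 ≈ 1021.0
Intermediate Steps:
V = -1/976 (V = 1/(-976) = -1/976 ≈ -0.0010246)
(V - 1928) + 2949 = (-1/976 - 1928) + 2949 = -1881729/976 + 2949 = 996495/976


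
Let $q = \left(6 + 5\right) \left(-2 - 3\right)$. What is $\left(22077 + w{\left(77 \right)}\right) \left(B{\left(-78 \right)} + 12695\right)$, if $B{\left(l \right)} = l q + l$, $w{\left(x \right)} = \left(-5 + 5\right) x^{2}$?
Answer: $373255839$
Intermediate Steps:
$w{\left(x \right)} = 0$ ($w{\left(x \right)} = 0 x^{2} = 0$)
$q = -55$ ($q = 11 \left(-5\right) = -55$)
$B{\left(l \right)} = - 54 l$ ($B{\left(l \right)} = l \left(-55\right) + l = - 55 l + l = - 54 l$)
$\left(22077 + w{\left(77 \right)}\right) \left(B{\left(-78 \right)} + 12695\right) = \left(22077 + 0\right) \left(\left(-54\right) \left(-78\right) + 12695\right) = 22077 \left(4212 + 12695\right) = 22077 \cdot 16907 = 373255839$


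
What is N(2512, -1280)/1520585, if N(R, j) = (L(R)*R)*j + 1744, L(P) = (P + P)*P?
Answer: -3688979020176/138235 ≈ -2.6686e+7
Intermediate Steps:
L(P) = 2*P**2 (L(P) = (2*P)*P = 2*P**2)
N(R, j) = 1744 + 2*j*R**3 (N(R, j) = ((2*R**2)*R)*j + 1744 = (2*R**3)*j + 1744 = 2*j*R**3 + 1744 = 1744 + 2*j*R**3)
N(2512, -1280)/1520585 = (1744 + 2*(-1280)*2512**3)/1520585 = (1744 + 2*(-1280)*15851081728)*(1/1520585) = (1744 - 40578769223680)*(1/1520585) = -40578769221936*1/1520585 = -3688979020176/138235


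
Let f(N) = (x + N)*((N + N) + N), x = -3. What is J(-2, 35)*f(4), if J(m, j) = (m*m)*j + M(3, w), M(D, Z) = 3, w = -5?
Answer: 1716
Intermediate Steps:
J(m, j) = 3 + j*m² (J(m, j) = (m*m)*j + 3 = m²*j + 3 = j*m² + 3 = 3 + j*m²)
f(N) = 3*N*(-3 + N) (f(N) = (-3 + N)*((N + N) + N) = (-3 + N)*(2*N + N) = (-3 + N)*(3*N) = 3*N*(-3 + N))
J(-2, 35)*f(4) = (3 + 35*(-2)²)*(3*4*(-3 + 4)) = (3 + 35*4)*(3*4*1) = (3 + 140)*12 = 143*12 = 1716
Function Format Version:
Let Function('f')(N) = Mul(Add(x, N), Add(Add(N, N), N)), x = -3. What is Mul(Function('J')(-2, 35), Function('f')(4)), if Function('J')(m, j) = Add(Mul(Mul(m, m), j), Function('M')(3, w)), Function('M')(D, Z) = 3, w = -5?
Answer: 1716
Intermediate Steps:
Function('J')(m, j) = Add(3, Mul(j, Pow(m, 2))) (Function('J')(m, j) = Add(Mul(Mul(m, m), j), 3) = Add(Mul(Pow(m, 2), j), 3) = Add(Mul(j, Pow(m, 2)), 3) = Add(3, Mul(j, Pow(m, 2))))
Function('f')(N) = Mul(3, N, Add(-3, N)) (Function('f')(N) = Mul(Add(-3, N), Add(Add(N, N), N)) = Mul(Add(-3, N), Add(Mul(2, N), N)) = Mul(Add(-3, N), Mul(3, N)) = Mul(3, N, Add(-3, N)))
Mul(Function('J')(-2, 35), Function('f')(4)) = Mul(Add(3, Mul(35, Pow(-2, 2))), Mul(3, 4, Add(-3, 4))) = Mul(Add(3, Mul(35, 4)), Mul(3, 4, 1)) = Mul(Add(3, 140), 12) = Mul(143, 12) = 1716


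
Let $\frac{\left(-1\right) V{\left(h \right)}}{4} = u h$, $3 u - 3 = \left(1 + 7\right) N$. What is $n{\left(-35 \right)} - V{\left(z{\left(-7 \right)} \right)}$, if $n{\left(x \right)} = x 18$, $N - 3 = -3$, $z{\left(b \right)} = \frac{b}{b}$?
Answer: $-626$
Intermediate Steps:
$z{\left(b \right)} = 1$
$N = 0$ ($N = 3 - 3 = 0$)
$u = 1$ ($u = 1 + \frac{\left(1 + 7\right) 0}{3} = 1 + \frac{8 \cdot 0}{3} = 1 + \frac{1}{3} \cdot 0 = 1 + 0 = 1$)
$V{\left(h \right)} = - 4 h$ ($V{\left(h \right)} = - 4 \cdot 1 h = - 4 h$)
$n{\left(x \right)} = 18 x$
$n{\left(-35 \right)} - V{\left(z{\left(-7 \right)} \right)} = 18 \left(-35\right) - \left(-4\right) 1 = -630 - -4 = -630 + 4 = -626$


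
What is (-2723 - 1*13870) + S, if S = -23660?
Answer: -40253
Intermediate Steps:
(-2723 - 1*13870) + S = (-2723 - 1*13870) - 23660 = (-2723 - 13870) - 23660 = -16593 - 23660 = -40253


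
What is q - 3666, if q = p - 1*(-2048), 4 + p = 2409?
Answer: 787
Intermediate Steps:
p = 2405 (p = -4 + 2409 = 2405)
q = 4453 (q = 2405 - 1*(-2048) = 2405 + 2048 = 4453)
q - 3666 = 4453 - 3666 = 787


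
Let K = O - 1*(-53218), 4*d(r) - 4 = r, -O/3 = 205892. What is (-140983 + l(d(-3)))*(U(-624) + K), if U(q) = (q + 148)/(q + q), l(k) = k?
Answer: 33104775528129/416 ≈ 7.9579e+10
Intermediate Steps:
O = -617676 (O = -3*205892 = -617676)
d(r) = 1 + r/4
K = -564458 (K = -617676 - 1*(-53218) = -617676 + 53218 = -564458)
U(q) = (148 + q)/(2*q) (U(q) = (148 + q)/((2*q)) = (148 + q)*(1/(2*q)) = (148 + q)/(2*q))
(-140983 + l(d(-3)))*(U(-624) + K) = (-140983 + (1 + (¼)*(-3)))*((½)*(148 - 624)/(-624) - 564458) = (-140983 + (1 - ¾))*((½)*(-1/624)*(-476) - 564458) = (-140983 + ¼)*(119/312 - 564458) = -563931/4*(-176110777/312) = 33104775528129/416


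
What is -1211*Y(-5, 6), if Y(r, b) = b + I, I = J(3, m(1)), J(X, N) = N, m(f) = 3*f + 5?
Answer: -16954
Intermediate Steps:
m(f) = 5 + 3*f
I = 8 (I = 5 + 3*1 = 5 + 3 = 8)
Y(r, b) = 8 + b (Y(r, b) = b + 8 = 8 + b)
-1211*Y(-5, 6) = -1211*(8 + 6) = -1211*14 = -16954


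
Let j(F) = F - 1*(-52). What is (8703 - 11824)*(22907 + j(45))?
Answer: -71795484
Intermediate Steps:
j(F) = 52 + F (j(F) = F + 52 = 52 + F)
(8703 - 11824)*(22907 + j(45)) = (8703 - 11824)*(22907 + (52 + 45)) = -3121*(22907 + 97) = -3121*23004 = -71795484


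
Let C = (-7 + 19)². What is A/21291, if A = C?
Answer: 48/7097 ≈ 0.0067634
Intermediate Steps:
C = 144 (C = 12² = 144)
A = 144
A/21291 = 144/21291 = 144*(1/21291) = 48/7097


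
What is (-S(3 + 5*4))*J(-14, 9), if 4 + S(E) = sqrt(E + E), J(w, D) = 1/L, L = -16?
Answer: -1/4 + sqrt(46)/16 ≈ 0.17390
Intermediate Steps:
J(w, D) = -1/16 (J(w, D) = 1/(-16) = -1/16)
S(E) = -4 + sqrt(2)*sqrt(E) (S(E) = -4 + sqrt(E + E) = -4 + sqrt(2*E) = -4 + sqrt(2)*sqrt(E))
(-S(3 + 5*4))*J(-14, 9) = -(-4 + sqrt(2)*sqrt(3 + 5*4))*(-1/16) = -(-4 + sqrt(2)*sqrt(3 + 20))*(-1/16) = -(-4 + sqrt(2)*sqrt(23))*(-1/16) = -(-4 + sqrt(46))*(-1/16) = (4 - sqrt(46))*(-1/16) = -1/4 + sqrt(46)/16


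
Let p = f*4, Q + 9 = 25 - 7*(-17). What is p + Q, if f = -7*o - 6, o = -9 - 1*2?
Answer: 419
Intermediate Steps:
o = -11 (o = -9 - 2 = -11)
f = 71 (f = -7*(-11) - 6 = 77 - 6 = 71)
Q = 135 (Q = -9 + (25 - 7*(-17)) = -9 + (25 + 119) = -9 + 144 = 135)
p = 284 (p = 71*4 = 284)
p + Q = 284 + 135 = 419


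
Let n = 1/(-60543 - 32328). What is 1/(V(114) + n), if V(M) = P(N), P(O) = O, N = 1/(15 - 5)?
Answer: 928710/92861 ≈ 10.001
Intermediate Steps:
N = ⅒ (N = 1/10 = ⅒ ≈ 0.10000)
V(M) = ⅒
n = -1/92871 (n = 1/(-92871) = -1/92871 ≈ -1.0768e-5)
1/(V(114) + n) = 1/(⅒ - 1/92871) = 1/(92861/928710) = 928710/92861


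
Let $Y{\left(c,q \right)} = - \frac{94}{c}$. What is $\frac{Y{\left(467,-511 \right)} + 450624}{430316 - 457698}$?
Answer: $- \frac{105220657}{6393697} \approx -16.457$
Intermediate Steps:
$\frac{Y{\left(467,-511 \right)} + 450624}{430316 - 457698} = \frac{- \frac{94}{467} + 450624}{430316 - 457698} = \frac{\left(-94\right) \frac{1}{467} + 450624}{-27382} = \left(- \frac{94}{467} + 450624\right) \left(- \frac{1}{27382}\right) = \frac{210441314}{467} \left(- \frac{1}{27382}\right) = - \frac{105220657}{6393697}$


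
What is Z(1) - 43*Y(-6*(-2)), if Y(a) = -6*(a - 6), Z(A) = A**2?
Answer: 1549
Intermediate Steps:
Y(a) = 36 - 6*a (Y(a) = -6*(-6 + a) = 36 - 6*a)
Z(1) - 43*Y(-6*(-2)) = 1**2 - 43*(36 - (-36)*(-2)) = 1 - 43*(36 - 6*12) = 1 - 43*(36 - 72) = 1 - 43*(-36) = 1 + 1548 = 1549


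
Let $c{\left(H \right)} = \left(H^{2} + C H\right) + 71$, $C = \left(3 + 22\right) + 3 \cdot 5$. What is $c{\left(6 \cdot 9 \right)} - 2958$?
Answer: $2189$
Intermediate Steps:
$C = 40$ ($C = 25 + 15 = 40$)
$c{\left(H \right)} = 71 + H^{2} + 40 H$ ($c{\left(H \right)} = \left(H^{2} + 40 H\right) + 71 = 71 + H^{2} + 40 H$)
$c{\left(6 \cdot 9 \right)} - 2958 = \left(71 + \left(6 \cdot 9\right)^{2} + 40 \cdot 6 \cdot 9\right) - 2958 = \left(71 + 54^{2} + 40 \cdot 54\right) - 2958 = \left(71 + 2916 + 2160\right) - 2958 = 5147 - 2958 = 2189$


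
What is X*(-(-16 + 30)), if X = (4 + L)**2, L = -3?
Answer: -14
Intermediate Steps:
X = 1 (X = (4 - 3)**2 = 1**2 = 1)
X*(-(-16 + 30)) = 1*(-(-16 + 30)) = 1*(-1*14) = 1*(-14) = -14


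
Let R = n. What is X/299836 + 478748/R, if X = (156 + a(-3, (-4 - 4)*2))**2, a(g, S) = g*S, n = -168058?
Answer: -17068997950/6298729811 ≈ -2.7099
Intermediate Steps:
R = -168058
a(g, S) = S*g
X = 41616 (X = (156 + ((-4 - 4)*2)*(-3))**2 = (156 - 8*2*(-3))**2 = (156 - 16*(-3))**2 = (156 + 48)**2 = 204**2 = 41616)
X/299836 + 478748/R = 41616/299836 + 478748/(-168058) = 41616*(1/299836) + 478748*(-1/168058) = 10404/74959 - 239374/84029 = -17068997950/6298729811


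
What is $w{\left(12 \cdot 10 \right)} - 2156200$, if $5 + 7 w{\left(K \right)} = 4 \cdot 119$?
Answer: $- \frac{15092929}{7} \approx -2.1561 \cdot 10^{6}$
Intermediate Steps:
$w{\left(K \right)} = \frac{471}{7}$ ($w{\left(K \right)} = - \frac{5}{7} + \frac{4 \cdot 119}{7} = - \frac{5}{7} + \frac{1}{7} \cdot 476 = - \frac{5}{7} + 68 = \frac{471}{7}$)
$w{\left(12 \cdot 10 \right)} - 2156200 = \frac{471}{7} - 2156200 = - \frac{15092929}{7}$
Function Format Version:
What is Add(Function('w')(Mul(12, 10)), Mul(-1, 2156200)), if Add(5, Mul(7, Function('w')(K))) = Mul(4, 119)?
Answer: Rational(-15092929, 7) ≈ -2.1561e+6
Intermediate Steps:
Function('w')(K) = Rational(471, 7) (Function('w')(K) = Add(Rational(-5, 7), Mul(Rational(1, 7), Mul(4, 119))) = Add(Rational(-5, 7), Mul(Rational(1, 7), 476)) = Add(Rational(-5, 7), 68) = Rational(471, 7))
Add(Function('w')(Mul(12, 10)), Mul(-1, 2156200)) = Add(Rational(471, 7), Mul(-1, 2156200)) = Add(Rational(471, 7), -2156200) = Rational(-15092929, 7)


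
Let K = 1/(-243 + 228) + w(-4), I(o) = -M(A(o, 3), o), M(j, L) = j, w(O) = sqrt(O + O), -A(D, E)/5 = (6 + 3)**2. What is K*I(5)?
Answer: -27 + 810*I*sqrt(2) ≈ -27.0 + 1145.5*I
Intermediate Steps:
A(D, E) = -405 (A(D, E) = -5*(6 + 3)**2 = -5*9**2 = -5*81 = -405)
w(O) = sqrt(2)*sqrt(O) (w(O) = sqrt(2*O) = sqrt(2)*sqrt(O))
I(o) = 405 (I(o) = -1*(-405) = 405)
K = -1/15 + 2*I*sqrt(2) (K = 1/(-243 + 228) + sqrt(2)*sqrt(-4) = 1/(-15) + sqrt(2)*(2*I) = -1/15 + 2*I*sqrt(2) ≈ -0.066667 + 2.8284*I)
K*I(5) = (-1/15 + 2*I*sqrt(2))*405 = -27 + 810*I*sqrt(2)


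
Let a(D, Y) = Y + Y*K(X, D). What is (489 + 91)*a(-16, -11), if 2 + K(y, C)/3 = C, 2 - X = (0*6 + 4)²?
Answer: 338140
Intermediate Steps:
X = -14 (X = 2 - (0*6 + 4)² = 2 - (0 + 4)² = 2 - 1*4² = 2 - 1*16 = 2 - 16 = -14)
K(y, C) = -6 + 3*C
a(D, Y) = Y + Y*(-6 + 3*D)
(489 + 91)*a(-16, -11) = (489 + 91)*(-11*(-5 + 3*(-16))) = 580*(-11*(-5 - 48)) = 580*(-11*(-53)) = 580*583 = 338140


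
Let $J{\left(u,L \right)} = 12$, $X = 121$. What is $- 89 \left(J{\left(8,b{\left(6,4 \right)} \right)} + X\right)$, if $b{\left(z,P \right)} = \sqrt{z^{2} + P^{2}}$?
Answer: $-11837$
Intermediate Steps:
$b{\left(z,P \right)} = \sqrt{P^{2} + z^{2}}$
$- 89 \left(J{\left(8,b{\left(6,4 \right)} \right)} + X\right) = - 89 \left(12 + 121\right) = \left(-89\right) 133 = -11837$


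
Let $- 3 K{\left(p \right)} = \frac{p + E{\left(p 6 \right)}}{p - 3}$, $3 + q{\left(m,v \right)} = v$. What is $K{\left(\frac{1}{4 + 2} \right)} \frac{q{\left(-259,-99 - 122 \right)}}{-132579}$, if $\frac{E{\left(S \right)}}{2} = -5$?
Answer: $- \frac{13216}{6761529} \approx -0.0019546$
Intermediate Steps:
$E{\left(S \right)} = -10$ ($E{\left(S \right)} = 2 \left(-5\right) = -10$)
$q{\left(m,v \right)} = -3 + v$
$K{\left(p \right)} = - \frac{-10 + p}{3 \left(-3 + p\right)}$ ($K{\left(p \right)} = - \frac{\left(p - 10\right) \frac{1}{p - 3}}{3} = - \frac{\left(-10 + p\right) \frac{1}{-3 + p}}{3} = - \frac{\frac{1}{-3 + p} \left(-10 + p\right)}{3} = - \frac{-10 + p}{3 \left(-3 + p\right)}$)
$K{\left(\frac{1}{4 + 2} \right)} \frac{q{\left(-259,-99 - 122 \right)}}{-132579} = \frac{10 - \frac{1}{4 + 2}}{3 \left(-3 + \frac{1}{4 + 2}\right)} \frac{-3 - 221}{-132579} = \frac{10 - \frac{1}{6}}{3 \left(-3 + \frac{1}{6}\right)} \left(-3 - 221\right) \left(- \frac{1}{132579}\right) = \frac{10 - \frac{1}{6}}{3 \left(- \frac{17}{6}\right)} \left(\left(-224\right) \left(- \frac{1}{132579}\right)\right) = \frac{1}{3} \left(- \frac{6}{17}\right) \frac{59}{6} \cdot \frac{224}{132579} = \left(- \frac{59}{51}\right) \frac{224}{132579} = - \frac{13216}{6761529}$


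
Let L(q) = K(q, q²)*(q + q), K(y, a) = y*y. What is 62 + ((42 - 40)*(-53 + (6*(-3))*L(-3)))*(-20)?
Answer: -36698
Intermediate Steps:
K(y, a) = y²
L(q) = 2*q³ (L(q) = q²*(q + q) = q²*(2*q) = 2*q³)
62 + ((42 - 40)*(-53 + (6*(-3))*L(-3)))*(-20) = 62 + ((42 - 40)*(-53 + (6*(-3))*(2*(-3)³)))*(-20) = 62 + (2*(-53 - 36*(-27)))*(-20) = 62 + (2*(-53 - 18*(-54)))*(-20) = 62 + (2*(-53 + 972))*(-20) = 62 + (2*919)*(-20) = 62 + 1838*(-20) = 62 - 36760 = -36698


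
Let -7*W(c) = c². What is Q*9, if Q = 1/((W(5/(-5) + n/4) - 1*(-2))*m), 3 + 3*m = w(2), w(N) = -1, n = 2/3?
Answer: -1701/479 ≈ -3.5511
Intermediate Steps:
n = ⅔ (n = 2*(⅓) = ⅔ ≈ 0.66667)
m = -4/3 (m = -1 + (⅓)*(-1) = -1 - ⅓ = -4/3 ≈ -1.3333)
W(c) = -c²/7
Q = -189/479 (Q = 1/((-(5/(-5) + (⅔)/4)²/7 - 1*(-2))*(-4/3)) = 1/((-(5*(-⅕) + (⅔)*(¼))²/7 + 2)*(-4/3)) = 1/((-(-1 + ⅙)²/7 + 2)*(-4/3)) = 1/((-(-⅚)²/7 + 2)*(-4/3)) = 1/((-⅐*25/36 + 2)*(-4/3)) = 1/((-25/252 + 2)*(-4/3)) = 1/((479/252)*(-4/3)) = 1/(-479/189) = -189/479 ≈ -0.39457)
Q*9 = -189/479*9 = -1701/479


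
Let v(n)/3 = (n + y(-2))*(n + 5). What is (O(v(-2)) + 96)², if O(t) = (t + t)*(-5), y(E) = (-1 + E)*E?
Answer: 69696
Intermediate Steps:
y(E) = E*(-1 + E)
v(n) = 3*(5 + n)*(6 + n) (v(n) = 3*((n - 2*(-1 - 2))*(n + 5)) = 3*((n - 2*(-3))*(5 + n)) = 3*((n + 6)*(5 + n)) = 3*((6 + n)*(5 + n)) = 3*((5 + n)*(6 + n)) = 3*(5 + n)*(6 + n))
O(t) = -10*t (O(t) = (2*t)*(-5) = -10*t)
(O(v(-2)) + 96)² = (-10*(90 + 3*(-2)² + 33*(-2)) + 96)² = (-10*(90 + 3*4 - 66) + 96)² = (-10*(90 + 12 - 66) + 96)² = (-10*36 + 96)² = (-360 + 96)² = (-264)² = 69696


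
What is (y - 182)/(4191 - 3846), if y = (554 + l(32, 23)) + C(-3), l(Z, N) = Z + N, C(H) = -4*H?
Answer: 439/345 ≈ 1.2725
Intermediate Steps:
l(Z, N) = N + Z
y = 621 (y = (554 + (23 + 32)) - 4*(-3) = (554 + 55) + 12 = 609 + 12 = 621)
(y - 182)/(4191 - 3846) = (621 - 182)/(4191 - 3846) = 439/345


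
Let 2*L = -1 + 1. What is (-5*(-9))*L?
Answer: 0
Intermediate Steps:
L = 0 (L = (-1 + 1)/2 = (1/2)*0 = 0)
(-5*(-9))*L = -5*(-9)*0 = 45*0 = 0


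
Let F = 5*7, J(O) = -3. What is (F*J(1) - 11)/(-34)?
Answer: 58/17 ≈ 3.4118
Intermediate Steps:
F = 35
(F*J(1) - 11)/(-34) = (35*(-3) - 11)/(-34) = (-105 - 11)*(-1/34) = -116*(-1/34) = 58/17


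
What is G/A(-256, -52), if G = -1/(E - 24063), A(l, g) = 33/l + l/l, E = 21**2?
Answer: 128/2633853 ≈ 4.8598e-5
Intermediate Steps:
E = 441
A(l, g) = 1 + 33/l (A(l, g) = 33/l + 1 = 1 + 33/l)
G = 1/23622 (G = -1/(441 - 24063) = -1/(-23622) = -1*(-1/23622) = 1/23622 ≈ 4.2333e-5)
G/A(-256, -52) = 1/(23622*(((33 - 256)/(-256)))) = 1/(23622*((-1/256*(-223)))) = 1/(23622*(223/256)) = (1/23622)*(256/223) = 128/2633853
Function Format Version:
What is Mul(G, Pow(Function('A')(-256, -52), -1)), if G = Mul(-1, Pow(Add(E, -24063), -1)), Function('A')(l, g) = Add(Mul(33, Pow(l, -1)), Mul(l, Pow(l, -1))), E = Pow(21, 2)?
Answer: Rational(128, 2633853) ≈ 4.8598e-5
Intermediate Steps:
E = 441
Function('A')(l, g) = Add(1, Mul(33, Pow(l, -1))) (Function('A')(l, g) = Add(Mul(33, Pow(l, -1)), 1) = Add(1, Mul(33, Pow(l, -1))))
G = Rational(1, 23622) (G = Mul(-1, Pow(Add(441, -24063), -1)) = Mul(-1, Pow(-23622, -1)) = Mul(-1, Rational(-1, 23622)) = Rational(1, 23622) ≈ 4.2333e-5)
Mul(G, Pow(Function('A')(-256, -52), -1)) = Mul(Rational(1, 23622), Pow(Mul(Pow(-256, -1), Add(33, -256)), -1)) = Mul(Rational(1, 23622), Pow(Mul(Rational(-1, 256), -223), -1)) = Mul(Rational(1, 23622), Pow(Rational(223, 256), -1)) = Mul(Rational(1, 23622), Rational(256, 223)) = Rational(128, 2633853)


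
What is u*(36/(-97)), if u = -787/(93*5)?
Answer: 9444/15035 ≈ 0.62813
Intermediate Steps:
u = -787/465 ≈ -1.6925
u*(36/(-97)) = -9444/(155*(-97)) = -9444*(-1)/(155*97) = -787/465*(-36/97) = 9444/15035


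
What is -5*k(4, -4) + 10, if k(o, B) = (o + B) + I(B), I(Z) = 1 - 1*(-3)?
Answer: -10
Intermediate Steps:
I(Z) = 4 (I(Z) = 1 + 3 = 4)
k(o, B) = 4 + B + o (k(o, B) = (o + B) + 4 = (B + o) + 4 = 4 + B + o)
-5*k(4, -4) + 10 = -5*(4 - 4 + 4) + 10 = -5*4 + 10 = -20 + 10 = -10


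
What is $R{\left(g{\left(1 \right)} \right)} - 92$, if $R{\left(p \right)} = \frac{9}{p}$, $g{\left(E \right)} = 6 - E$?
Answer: $- \frac{451}{5} \approx -90.2$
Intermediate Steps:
$R{\left(g{\left(1 \right)} \right)} - 92 = \frac{9}{6 - 1} - 92 = \frac{9}{5} - 92 = - \frac{451}{5}$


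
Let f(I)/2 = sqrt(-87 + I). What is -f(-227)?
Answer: -2*I*sqrt(314) ≈ -35.44*I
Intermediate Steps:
f(I) = 2*sqrt(-87 + I)
-f(-227) = -2*sqrt(-87 - 227) = -2*sqrt(-314) = -2*I*sqrt(314)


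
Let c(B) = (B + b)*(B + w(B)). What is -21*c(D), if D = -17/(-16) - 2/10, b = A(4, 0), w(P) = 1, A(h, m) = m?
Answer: -215901/6400 ≈ -33.734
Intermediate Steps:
b = 0
D = 69/80 (D = -17*(-1/16) - 2*1/10 = 17/16 - 1/5 = 69/80 ≈ 0.86250)
c(B) = B*(1 + B) (c(B) = (B + 0)*(B + 1) = B*(1 + B))
-21*c(D) = -1449*(1 + 69/80)/80 = -1449*149/(80*80) = -21*10281/6400 = -215901/6400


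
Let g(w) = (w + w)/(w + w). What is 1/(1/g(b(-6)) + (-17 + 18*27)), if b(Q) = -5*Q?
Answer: 1/470 ≈ 0.0021277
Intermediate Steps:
g(w) = 1 (g(w) = (2*w)/((2*w)) = (2*w)*(1/(2*w)) = 1)
1/(1/g(b(-6)) + (-17 + 18*27)) = 1/(1/1 + (-17 + 18*27)) = 1/(1 + (-17 + 486)) = 1/(1 + 469) = 1/470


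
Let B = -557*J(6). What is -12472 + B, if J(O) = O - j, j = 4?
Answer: -13586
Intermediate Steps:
J(O) = -4 + O (J(O) = O - 1*4 = O - 4 = -4 + O)
B = -1114 (B = -557*(-4 + 6) = -557*2 = -1114)
-12472 + B = -12472 - 1114 = -13586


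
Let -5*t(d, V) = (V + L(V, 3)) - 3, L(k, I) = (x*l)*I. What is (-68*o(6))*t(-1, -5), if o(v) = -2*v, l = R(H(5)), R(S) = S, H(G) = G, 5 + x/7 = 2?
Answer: 263568/5 ≈ 52714.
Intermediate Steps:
x = -21 (x = -35 + 7*2 = -35 + 14 = -21)
l = 5
L(k, I) = -105*I (L(k, I) = (-21*5)*I = -105*I)
t(d, V) = 318/5 - V/5 (t(d, V) = -((V - 105*3) - 3)/5 = -((V - 315) - 3)/5 = -((-315 + V) - 3)/5 = -(-318 + V)/5 = 318/5 - V/5)
(-68*o(6))*t(-1, -5) = (-(-136)*6)*(318/5 - ⅕*(-5)) = (-68*(-12))*(318/5 + 1) = 816*(323/5) = 263568/5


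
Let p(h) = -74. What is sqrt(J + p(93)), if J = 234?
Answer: 4*sqrt(10) ≈ 12.649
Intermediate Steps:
sqrt(J + p(93)) = sqrt(234 - 74) = sqrt(160) = 4*sqrt(10)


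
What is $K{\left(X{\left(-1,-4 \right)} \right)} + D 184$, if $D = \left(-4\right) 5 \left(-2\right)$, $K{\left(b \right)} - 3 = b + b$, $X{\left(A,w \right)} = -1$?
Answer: $7361$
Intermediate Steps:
$K{\left(b \right)} = 3 + 2 b$ ($K{\left(b \right)} = 3 + \left(b + b\right) = 3 + 2 b$)
$D = 40$ ($D = \left(-20\right) \left(-2\right) = 40$)
$K{\left(X{\left(-1,-4 \right)} \right)} + D 184 = \left(3 + 2 \left(-1\right)\right) + 40 \cdot 184 = \left(3 - 2\right) + 7360 = 1 + 7360 = 7361$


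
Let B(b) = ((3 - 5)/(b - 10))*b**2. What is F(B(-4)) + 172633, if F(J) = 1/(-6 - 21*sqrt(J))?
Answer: 27966547/162 - sqrt(7)/81 ≈ 1.7263e+5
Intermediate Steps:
B(b) = -2*b**2/(-10 + b) (B(b) = (-2/(-10 + b))*b**2 = -2*b**2/(-10 + b))
F(J) = 1/(-6 - 21*sqrt(J))
F(B(-4)) + 172633 = -1/(6 + 21*sqrt(-2*(-4)**2/(-10 - 4))) + 172633 = -1/(6 + 21*sqrt(-2*16/(-14))) + 172633 = -1/(6 + 21*sqrt(-2*16*(-1/14))) + 172633 = -1/(6 + 21*sqrt(16/7)) + 172633 = -1/(6 + 21*(4*sqrt(7)/7)) + 172633 = -1/(6 + 12*sqrt(7)) + 172633 = 172633 - 1/(6 + 12*sqrt(7))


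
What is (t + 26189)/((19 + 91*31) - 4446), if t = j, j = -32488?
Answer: 6299/1606 ≈ 3.9222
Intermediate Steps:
t = -32488
(t + 26189)/((19 + 91*31) - 4446) = (-32488 + 26189)/((19 + 91*31) - 4446) = -6299/((19 + 2821) - 4446) = -6299/(2840 - 4446) = -6299/(-1606) = -6299*(-1/1606) = 6299/1606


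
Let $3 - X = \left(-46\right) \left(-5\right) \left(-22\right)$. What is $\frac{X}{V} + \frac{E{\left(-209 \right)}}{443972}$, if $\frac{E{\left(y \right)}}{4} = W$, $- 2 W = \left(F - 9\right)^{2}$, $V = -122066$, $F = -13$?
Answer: $- \frac{591497531}{13548471538} \approx -0.043658$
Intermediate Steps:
$X = 5063$ ($X = 3 - \left(-46\right) \left(-5\right) \left(-22\right) = 3 - 230 \left(-22\right) = 3 - -5060 = 3 + 5060 = 5063$)
$W = -242$ ($W = - \frac{\left(-13 - 9\right)^{2}}{2} = - \frac{\left(-22\right)^{2}}{2} = \left(- \frac{1}{2}\right) 484 = -242$)
$E{\left(y \right)} = -968$ ($E{\left(y \right)} = 4 \left(-242\right) = -968$)
$\frac{X}{V} + \frac{E{\left(-209 \right)}}{443972} = \frac{5063}{-122066} - \frac{968}{443972} = 5063 \left(- \frac{1}{122066}\right) - \frac{242}{110993} = - \frac{5063}{122066} - \frac{242}{110993} = - \frac{591497531}{13548471538}$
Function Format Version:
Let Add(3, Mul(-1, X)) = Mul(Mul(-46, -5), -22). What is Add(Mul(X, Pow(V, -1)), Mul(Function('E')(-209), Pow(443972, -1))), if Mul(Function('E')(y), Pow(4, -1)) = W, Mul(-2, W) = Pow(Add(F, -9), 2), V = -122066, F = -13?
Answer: Rational(-591497531, 13548471538) ≈ -0.043658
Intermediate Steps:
X = 5063 (X = Add(3, Mul(-1, Mul(Mul(-46, -5), -22))) = Add(3, Mul(-1, Mul(230, -22))) = Add(3, Mul(-1, -5060)) = Add(3, 5060) = 5063)
W = -242 (W = Mul(Rational(-1, 2), Pow(Add(-13, -9), 2)) = Mul(Rational(-1, 2), Pow(-22, 2)) = Mul(Rational(-1, 2), 484) = -242)
Function('E')(y) = -968 (Function('E')(y) = Mul(4, -242) = -968)
Add(Mul(X, Pow(V, -1)), Mul(Function('E')(-209), Pow(443972, -1))) = Add(Mul(5063, Pow(-122066, -1)), Mul(-968, Pow(443972, -1))) = Add(Mul(5063, Rational(-1, 122066)), Mul(-968, Rational(1, 443972))) = Add(Rational(-5063, 122066), Rational(-242, 110993)) = Rational(-591497531, 13548471538)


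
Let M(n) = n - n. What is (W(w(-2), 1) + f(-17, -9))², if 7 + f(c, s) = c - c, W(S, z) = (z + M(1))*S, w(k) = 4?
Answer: 9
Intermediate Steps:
M(n) = 0
W(S, z) = S*z (W(S, z) = (z + 0)*S = z*S = S*z)
f(c, s) = -7 (f(c, s) = -7 + (c - c) = -7 + 0 = -7)
(W(w(-2), 1) + f(-17, -9))² = (4*1 - 7)² = (4 - 7)² = (-3)² = 9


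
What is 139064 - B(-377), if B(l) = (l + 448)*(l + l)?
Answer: 192598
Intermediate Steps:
B(l) = 2*l*(448 + l) (B(l) = (448 + l)*(2*l) = 2*l*(448 + l))
139064 - B(-377) = 139064 - 2*(-377)*(448 - 377) = 139064 - 2*(-377)*71 = 139064 - 1*(-53534) = 139064 + 53534 = 192598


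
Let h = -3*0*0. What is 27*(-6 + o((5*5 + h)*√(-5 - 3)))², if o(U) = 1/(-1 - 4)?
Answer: 25947/25 ≈ 1037.9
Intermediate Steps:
h = 0 (h = 0*0 = 0)
o(U) = -⅕ (o(U) = 1/(-5) = -⅕)
27*(-6 + o((5*5 + h)*√(-5 - 3)))² = 27*(-6 - ⅕)² = 27*(-31/5)² = 27*(961/25) = 25947/25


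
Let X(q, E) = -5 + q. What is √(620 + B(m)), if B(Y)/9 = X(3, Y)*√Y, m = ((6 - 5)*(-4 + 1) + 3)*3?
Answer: 2*√155 ≈ 24.900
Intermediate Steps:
m = 0 (m = (1*(-3) + 3)*3 = (-3 + 3)*3 = 0*3 = 0)
B(Y) = -18*√Y (B(Y) = 9*((-5 + 3)*√Y) = 9*(-2*√Y) = -18*√Y)
√(620 + B(m)) = √(620 - 18*√0) = √(620 - 18*0) = √(620 + 0) = √620 = 2*√155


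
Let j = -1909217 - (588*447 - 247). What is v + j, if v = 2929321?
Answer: 757515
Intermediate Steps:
j = -2171806 (j = -1909217 - (262836 - 247) = -1909217 - 1*262589 = -1909217 - 262589 = -2171806)
v + j = 2929321 - 2171806 = 757515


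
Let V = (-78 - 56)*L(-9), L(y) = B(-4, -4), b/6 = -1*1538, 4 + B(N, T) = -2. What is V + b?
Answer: -8424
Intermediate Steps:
B(N, T) = -6 (B(N, T) = -4 - 2 = -6)
b = -9228 (b = 6*(-1*1538) = 6*(-1538) = -9228)
L(y) = -6
V = 804 (V = (-78 - 56)*(-6) = -134*(-6) = 804)
V + b = 804 - 9228 = -8424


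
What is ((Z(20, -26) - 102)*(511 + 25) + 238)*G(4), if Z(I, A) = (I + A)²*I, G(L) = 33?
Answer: 10939038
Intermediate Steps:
Z(I, A) = I*(A + I)² (Z(I, A) = (A + I)²*I = I*(A + I)²)
((Z(20, -26) - 102)*(511 + 25) + 238)*G(4) = ((20*(-26 + 20)² - 102)*(511 + 25) + 238)*33 = ((20*(-6)² - 102)*536 + 238)*33 = ((20*36 - 102)*536 + 238)*33 = ((720 - 102)*536 + 238)*33 = (618*536 + 238)*33 = (331248 + 238)*33 = 331486*33 = 10939038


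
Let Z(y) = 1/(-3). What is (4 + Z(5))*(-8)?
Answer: -88/3 ≈ -29.333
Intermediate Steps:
Z(y) = -1/3
(4 + Z(5))*(-8) = (4 - 1/3)*(-8) = (11/3)*(-8) = -88/3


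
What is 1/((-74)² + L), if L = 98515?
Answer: 1/103991 ≈ 9.6162e-6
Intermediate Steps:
1/((-74)² + L) = 1/((-74)² + 98515) = 1/(5476 + 98515) = 1/103991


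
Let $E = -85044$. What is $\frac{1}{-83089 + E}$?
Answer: $- \frac{1}{168133} \approx -5.9477 \cdot 10^{-6}$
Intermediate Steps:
$\frac{1}{-83089 + E} = \frac{1}{-83089 - 85044} = \frac{1}{-168133} = - \frac{1}{168133}$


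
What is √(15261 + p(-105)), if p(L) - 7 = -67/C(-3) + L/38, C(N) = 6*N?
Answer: 4*√3100553/57 ≈ 123.57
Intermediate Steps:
p(L) = 193/18 + L/38 (p(L) = 7 + (-67/(6*(-3)) + L/38) = 7 + (-67/(-18) + L*(1/38)) = 7 + (-67*(-1/18) + L/38) = 7 + (67/18 + L/38) = 193/18 + L/38)
√(15261 + p(-105)) = √(15261 + (193/18 + (1/38)*(-105))) = √(15261 + (193/18 - 105/38)) = √(15261 + 1361/171) = √(2610992/171) = 4*√3100553/57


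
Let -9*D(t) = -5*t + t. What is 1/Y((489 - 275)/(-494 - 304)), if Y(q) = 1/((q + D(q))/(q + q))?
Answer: 13/18 ≈ 0.72222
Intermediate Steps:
D(t) = 4*t/9 (D(t) = -(-5*t + t)/9 = -(-4)*t/9 = 4*t/9)
Y(q) = 18/13 (Y(q) = 1/((q + 4*q/9)/(q + q)) = 1/((13*q/9)/((2*q))) = 1/((13*q/9)*(1/(2*q))) = 1/(13/18) = 18/13)
1/Y((489 - 275)/(-494 - 304)) = 1/(18/13) = 13/18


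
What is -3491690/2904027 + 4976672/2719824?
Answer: 34413941636/54850293967 ≈ 0.62742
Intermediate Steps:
-3491690/2904027 + 4976672/2719824 = -3491690*1/2904027 + 4976672*(1/2719824) = -3491690/2904027 + 311042/169989 = 34413941636/54850293967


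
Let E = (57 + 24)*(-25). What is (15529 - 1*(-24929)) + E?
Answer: 38433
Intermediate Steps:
E = -2025 (E = 81*(-25) = -2025)
(15529 - 1*(-24929)) + E = (15529 - 1*(-24929)) - 2025 = (15529 + 24929) - 2025 = 40458 - 2025 = 38433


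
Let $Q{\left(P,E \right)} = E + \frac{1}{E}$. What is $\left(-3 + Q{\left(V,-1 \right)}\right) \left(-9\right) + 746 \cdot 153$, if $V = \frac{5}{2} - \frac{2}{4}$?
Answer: $114183$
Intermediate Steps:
$V = 2$ ($V = 5 \cdot \frac{1}{2} - \frac{1}{2} = \frac{5}{2} - \frac{1}{2} = 2$)
$\left(-3 + Q{\left(V,-1 \right)}\right) \left(-9\right) + 746 \cdot 153 = \left(-3 - \left(1 - \frac{1}{-1}\right)\right) \left(-9\right) + 746 \cdot 153 = \left(-3 - 2\right) \left(-9\right) + 114138 = \left(-5\right) \left(-9\right) + 114138 = 45 + 114138 = 114183$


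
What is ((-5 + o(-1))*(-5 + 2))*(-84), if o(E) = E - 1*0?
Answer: -1512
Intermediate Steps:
o(E) = E (o(E) = E + 0 = E)
((-5 + o(-1))*(-5 + 2))*(-84) = ((-5 - 1)*(-5 + 2))*(-84) = -6*(-3)*(-84) = 18*(-84) = -1512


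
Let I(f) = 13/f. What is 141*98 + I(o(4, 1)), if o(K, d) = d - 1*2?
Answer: 13805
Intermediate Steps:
o(K, d) = -2 + d (o(K, d) = d - 2 = -2 + d)
141*98 + I(o(4, 1)) = 141*98 + 13/(-2 + 1) = 13818 + 13/(-1) = 13818 + 13*(-1) = 13818 - 13 = 13805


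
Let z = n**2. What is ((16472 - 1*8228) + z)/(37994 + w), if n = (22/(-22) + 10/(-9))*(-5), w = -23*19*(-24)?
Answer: 676789/3927042 ≈ 0.17234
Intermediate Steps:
w = 10488 (w = -437*(-24) = 10488)
n = 95/9 (n = (22*(-1/22) + 10*(-1/9))*(-5) = (-1 - 10/9)*(-5) = -19/9*(-5) = 95/9 ≈ 10.556)
z = 9025/81 (z = (95/9)**2 = 9025/81 ≈ 111.42)
((16472 - 1*8228) + z)/(37994 + w) = ((16472 - 1*8228) + 9025/81)/(37994 + 10488) = ((16472 - 8228) + 9025/81)/48482 = (8244 + 9025/81)*(1/48482) = (676789/81)*(1/48482) = 676789/3927042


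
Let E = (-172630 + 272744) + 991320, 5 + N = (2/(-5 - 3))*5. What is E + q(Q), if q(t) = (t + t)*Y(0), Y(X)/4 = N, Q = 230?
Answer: 1079934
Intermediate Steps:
N = -25/4 (N = -5 + (2/(-5 - 3))*5 = -5 + (2/(-8))*5 = -5 + (2*(-1/8))*5 = -5 - 1/4*5 = -5 - 5/4 = -25/4 ≈ -6.2500)
Y(X) = -25 (Y(X) = 4*(-25/4) = -25)
E = 1091434 (E = 100114 + 991320 = 1091434)
q(t) = -50*t (q(t) = (t + t)*(-25) = (2*t)*(-25) = -50*t)
E + q(Q) = 1091434 - 50*230 = 1091434 - 11500 = 1079934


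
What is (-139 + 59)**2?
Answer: 6400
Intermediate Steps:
(-139 + 59)**2 = (-80)**2 = 6400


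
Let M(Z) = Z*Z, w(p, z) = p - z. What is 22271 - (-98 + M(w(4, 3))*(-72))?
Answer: 22441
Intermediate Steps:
M(Z) = Z²
22271 - (-98 + M(w(4, 3))*(-72)) = 22271 - (-98 + (4 - 1*3)²*(-72)) = 22271 - (-98 + (4 - 3)²*(-72)) = 22271 - (-98 + 1²*(-72)) = 22271 - (-98 + 1*(-72)) = 22271 - (-98 - 72) = 22271 - 1*(-170) = 22271 + 170 = 22441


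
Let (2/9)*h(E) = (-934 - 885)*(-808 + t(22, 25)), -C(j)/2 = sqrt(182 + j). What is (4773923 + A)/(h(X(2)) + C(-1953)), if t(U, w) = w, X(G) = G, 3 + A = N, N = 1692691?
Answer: 165784415674446/164313762819385 + 51732888*I*sqrt(1771)/164313762819385 ≈ 1.009 + 1.325e-5*I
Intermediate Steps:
A = 1692688 (A = -3 + 1692691 = 1692688)
C(j) = -2*sqrt(182 + j)
h(E) = 12818493/2 (h(E) = 9*((-934 - 885)*(-808 + 25))/2 = 9*(-1819*(-783))/2 = (9/2)*1424277 = 12818493/2)
(4773923 + A)/(h(X(2)) + C(-1953)) = (4773923 + 1692688)/(12818493/2 - 2*sqrt(182 - 1953)) = 6466611/(12818493/2 - 2*I*sqrt(1771))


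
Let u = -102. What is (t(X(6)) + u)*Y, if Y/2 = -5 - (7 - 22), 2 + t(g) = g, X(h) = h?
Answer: -1960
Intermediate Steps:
t(g) = -2 + g
Y = 20 (Y = 2*(-5 - (7 - 22)) = 2*(-5 - 1*(-15)) = 2*(-5 + 15) = 2*10 = 20)
(t(X(6)) + u)*Y = ((-2 + 6) - 102)*20 = (4 - 102)*20 = -98*20 = -1960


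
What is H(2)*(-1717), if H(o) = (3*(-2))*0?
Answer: 0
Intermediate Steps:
H(o) = 0 (H(o) = -6*0 = 0)
H(2)*(-1717) = 0*(-1717) = 0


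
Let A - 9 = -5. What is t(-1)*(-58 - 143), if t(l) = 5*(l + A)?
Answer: -3015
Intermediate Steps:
A = 4 (A = 9 - 5 = 4)
t(l) = 20 + 5*l (t(l) = 5*(l + 4) = 5*(4 + l) = 20 + 5*l)
t(-1)*(-58 - 143) = (20 + 5*(-1))*(-58 - 143) = (20 - 5)*(-201) = 15*(-201) = -3015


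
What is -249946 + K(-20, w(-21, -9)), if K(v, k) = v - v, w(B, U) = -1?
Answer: -249946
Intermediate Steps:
K(v, k) = 0
-249946 + K(-20, w(-21, -9)) = -249946 + 0 = -249946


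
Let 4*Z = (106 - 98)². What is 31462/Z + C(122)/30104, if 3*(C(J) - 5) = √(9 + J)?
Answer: 29597879/15052 + √131/90312 ≈ 1966.4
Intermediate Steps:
C(J) = 5 + √(9 + J)/3
Z = 16 (Z = (106 - 98)²/4 = (¼)*8² = (¼)*64 = 16)
31462/Z + C(122)/30104 = 31462/16 + (5 + √(9 + 122)/3)/30104 = 31462*(1/16) + (5 + √131/3)*(1/30104) = 15731/8 + (5/30104 + √131/90312) = 29597879/15052 + √131/90312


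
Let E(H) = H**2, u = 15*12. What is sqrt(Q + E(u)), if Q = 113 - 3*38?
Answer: sqrt(32399) ≈ 180.00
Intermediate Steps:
u = 180
Q = -1 (Q = 113 - 114 = -1)
sqrt(Q + E(u)) = sqrt(-1 + 180**2) = sqrt(-1 + 32400) = sqrt(32399)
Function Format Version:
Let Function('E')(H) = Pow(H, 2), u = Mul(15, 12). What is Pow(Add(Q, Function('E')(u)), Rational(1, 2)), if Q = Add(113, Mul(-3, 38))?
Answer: Pow(32399, Rational(1, 2)) ≈ 180.00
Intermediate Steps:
u = 180
Q = -1 (Q = Add(113, -114) = -1)
Pow(Add(Q, Function('E')(u)), Rational(1, 2)) = Pow(Add(-1, Pow(180, 2)), Rational(1, 2)) = Pow(Add(-1, 32400), Rational(1, 2)) = Pow(32399, Rational(1, 2))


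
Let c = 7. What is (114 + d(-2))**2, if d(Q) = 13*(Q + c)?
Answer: 32041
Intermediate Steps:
d(Q) = 91 + 13*Q (d(Q) = 13*(Q + 7) = 13*(7 + Q) = 91 + 13*Q)
(114 + d(-2))**2 = (114 + (91 + 13*(-2)))**2 = (114 + (91 - 26))**2 = (114 + 65)**2 = 179**2 = 32041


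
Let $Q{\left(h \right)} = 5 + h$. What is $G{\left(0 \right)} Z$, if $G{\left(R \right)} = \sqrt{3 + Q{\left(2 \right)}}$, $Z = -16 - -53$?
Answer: $37 \sqrt{10} \approx 117.0$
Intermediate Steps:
$Z = 37$ ($Z = -16 + 53 = 37$)
$G{\left(R \right)} = \sqrt{10}$ ($G{\left(R \right)} = \sqrt{3 + \left(5 + 2\right)} = \sqrt{3 + 7} = \sqrt{10}$)
$G{\left(0 \right)} Z = \sqrt{10} \cdot 37 = 37 \sqrt{10}$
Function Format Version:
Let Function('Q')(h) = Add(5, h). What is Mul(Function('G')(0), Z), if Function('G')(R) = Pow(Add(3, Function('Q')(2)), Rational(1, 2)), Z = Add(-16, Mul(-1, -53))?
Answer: Mul(37, Pow(10, Rational(1, 2))) ≈ 117.00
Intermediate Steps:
Z = 37 (Z = Add(-16, 53) = 37)
Function('G')(R) = Pow(10, Rational(1, 2)) (Function('G')(R) = Pow(Add(3, Add(5, 2)), Rational(1, 2)) = Pow(Add(3, 7), Rational(1, 2)) = Pow(10, Rational(1, 2)))
Mul(Function('G')(0), Z) = Mul(Pow(10, Rational(1, 2)), 37) = Mul(37, Pow(10, Rational(1, 2)))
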